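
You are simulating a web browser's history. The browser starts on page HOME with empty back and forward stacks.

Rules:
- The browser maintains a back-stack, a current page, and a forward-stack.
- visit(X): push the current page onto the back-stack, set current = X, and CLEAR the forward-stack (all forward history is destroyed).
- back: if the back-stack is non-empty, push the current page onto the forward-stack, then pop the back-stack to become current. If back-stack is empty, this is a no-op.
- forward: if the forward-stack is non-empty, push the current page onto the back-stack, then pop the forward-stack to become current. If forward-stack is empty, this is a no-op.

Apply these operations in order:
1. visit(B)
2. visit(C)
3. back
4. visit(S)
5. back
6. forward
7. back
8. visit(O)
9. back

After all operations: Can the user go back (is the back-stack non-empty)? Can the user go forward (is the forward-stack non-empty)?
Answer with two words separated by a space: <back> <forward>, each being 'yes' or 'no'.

After 1 (visit(B)): cur=B back=1 fwd=0
After 2 (visit(C)): cur=C back=2 fwd=0
After 3 (back): cur=B back=1 fwd=1
After 4 (visit(S)): cur=S back=2 fwd=0
After 5 (back): cur=B back=1 fwd=1
After 6 (forward): cur=S back=2 fwd=0
After 7 (back): cur=B back=1 fwd=1
After 8 (visit(O)): cur=O back=2 fwd=0
After 9 (back): cur=B back=1 fwd=1

Answer: yes yes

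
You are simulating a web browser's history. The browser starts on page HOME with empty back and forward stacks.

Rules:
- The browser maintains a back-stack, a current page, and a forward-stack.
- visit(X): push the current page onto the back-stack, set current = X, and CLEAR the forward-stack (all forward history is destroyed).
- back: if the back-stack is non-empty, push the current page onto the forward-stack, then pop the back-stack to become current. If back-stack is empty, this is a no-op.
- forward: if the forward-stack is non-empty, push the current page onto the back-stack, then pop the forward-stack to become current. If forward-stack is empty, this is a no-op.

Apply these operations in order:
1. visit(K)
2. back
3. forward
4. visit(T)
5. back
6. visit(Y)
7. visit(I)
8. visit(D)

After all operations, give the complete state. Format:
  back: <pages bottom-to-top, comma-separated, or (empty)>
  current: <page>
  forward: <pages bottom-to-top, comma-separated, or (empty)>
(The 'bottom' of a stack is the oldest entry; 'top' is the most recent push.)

Answer: back: HOME,K,Y,I
current: D
forward: (empty)

Derivation:
After 1 (visit(K)): cur=K back=1 fwd=0
After 2 (back): cur=HOME back=0 fwd=1
After 3 (forward): cur=K back=1 fwd=0
After 4 (visit(T)): cur=T back=2 fwd=0
After 5 (back): cur=K back=1 fwd=1
After 6 (visit(Y)): cur=Y back=2 fwd=0
After 7 (visit(I)): cur=I back=3 fwd=0
After 8 (visit(D)): cur=D back=4 fwd=0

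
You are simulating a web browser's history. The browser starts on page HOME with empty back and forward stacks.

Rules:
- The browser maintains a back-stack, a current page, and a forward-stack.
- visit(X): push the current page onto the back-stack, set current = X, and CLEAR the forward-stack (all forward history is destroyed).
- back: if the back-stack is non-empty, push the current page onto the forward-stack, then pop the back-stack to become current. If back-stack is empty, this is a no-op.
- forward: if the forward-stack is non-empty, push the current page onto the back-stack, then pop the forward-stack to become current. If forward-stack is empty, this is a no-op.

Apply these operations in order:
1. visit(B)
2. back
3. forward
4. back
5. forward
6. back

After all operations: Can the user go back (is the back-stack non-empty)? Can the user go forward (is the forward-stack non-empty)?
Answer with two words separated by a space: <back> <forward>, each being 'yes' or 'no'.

Answer: no yes

Derivation:
After 1 (visit(B)): cur=B back=1 fwd=0
After 2 (back): cur=HOME back=0 fwd=1
After 3 (forward): cur=B back=1 fwd=0
After 4 (back): cur=HOME back=0 fwd=1
After 5 (forward): cur=B back=1 fwd=0
After 6 (back): cur=HOME back=0 fwd=1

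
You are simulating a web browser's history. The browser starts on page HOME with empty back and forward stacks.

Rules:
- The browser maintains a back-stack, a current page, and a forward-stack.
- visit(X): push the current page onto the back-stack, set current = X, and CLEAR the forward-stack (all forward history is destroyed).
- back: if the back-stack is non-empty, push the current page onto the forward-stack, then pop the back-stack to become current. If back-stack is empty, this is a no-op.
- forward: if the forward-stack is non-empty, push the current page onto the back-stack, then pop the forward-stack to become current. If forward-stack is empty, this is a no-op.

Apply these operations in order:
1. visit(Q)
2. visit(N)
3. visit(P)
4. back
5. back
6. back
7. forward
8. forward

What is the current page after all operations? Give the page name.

Answer: N

Derivation:
After 1 (visit(Q)): cur=Q back=1 fwd=0
After 2 (visit(N)): cur=N back=2 fwd=0
After 3 (visit(P)): cur=P back=3 fwd=0
After 4 (back): cur=N back=2 fwd=1
After 5 (back): cur=Q back=1 fwd=2
After 6 (back): cur=HOME back=0 fwd=3
After 7 (forward): cur=Q back=1 fwd=2
After 8 (forward): cur=N back=2 fwd=1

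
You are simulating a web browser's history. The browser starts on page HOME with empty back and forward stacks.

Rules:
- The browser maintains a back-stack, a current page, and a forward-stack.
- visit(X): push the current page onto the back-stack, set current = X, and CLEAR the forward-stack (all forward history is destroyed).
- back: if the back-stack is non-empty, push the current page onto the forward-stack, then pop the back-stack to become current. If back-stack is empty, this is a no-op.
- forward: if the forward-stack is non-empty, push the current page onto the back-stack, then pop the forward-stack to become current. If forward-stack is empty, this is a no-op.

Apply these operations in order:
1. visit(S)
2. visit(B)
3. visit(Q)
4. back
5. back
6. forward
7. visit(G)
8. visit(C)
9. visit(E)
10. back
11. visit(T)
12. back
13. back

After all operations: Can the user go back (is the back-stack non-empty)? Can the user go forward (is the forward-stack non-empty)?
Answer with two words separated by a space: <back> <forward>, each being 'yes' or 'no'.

After 1 (visit(S)): cur=S back=1 fwd=0
After 2 (visit(B)): cur=B back=2 fwd=0
After 3 (visit(Q)): cur=Q back=3 fwd=0
After 4 (back): cur=B back=2 fwd=1
After 5 (back): cur=S back=1 fwd=2
After 6 (forward): cur=B back=2 fwd=1
After 7 (visit(G)): cur=G back=3 fwd=0
After 8 (visit(C)): cur=C back=4 fwd=0
After 9 (visit(E)): cur=E back=5 fwd=0
After 10 (back): cur=C back=4 fwd=1
After 11 (visit(T)): cur=T back=5 fwd=0
After 12 (back): cur=C back=4 fwd=1
After 13 (back): cur=G back=3 fwd=2

Answer: yes yes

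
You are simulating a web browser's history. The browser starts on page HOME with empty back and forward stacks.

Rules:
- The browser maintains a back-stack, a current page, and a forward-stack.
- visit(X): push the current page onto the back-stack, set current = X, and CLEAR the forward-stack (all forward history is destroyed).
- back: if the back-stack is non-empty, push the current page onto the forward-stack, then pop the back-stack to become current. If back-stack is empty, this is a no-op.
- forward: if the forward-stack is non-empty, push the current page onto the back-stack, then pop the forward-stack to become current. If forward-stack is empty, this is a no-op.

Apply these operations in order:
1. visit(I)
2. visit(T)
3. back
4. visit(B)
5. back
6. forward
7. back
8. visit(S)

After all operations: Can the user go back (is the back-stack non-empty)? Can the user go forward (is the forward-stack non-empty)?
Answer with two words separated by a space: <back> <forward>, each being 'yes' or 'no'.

After 1 (visit(I)): cur=I back=1 fwd=0
After 2 (visit(T)): cur=T back=2 fwd=0
After 3 (back): cur=I back=1 fwd=1
After 4 (visit(B)): cur=B back=2 fwd=0
After 5 (back): cur=I back=1 fwd=1
After 6 (forward): cur=B back=2 fwd=0
After 7 (back): cur=I back=1 fwd=1
After 8 (visit(S)): cur=S back=2 fwd=0

Answer: yes no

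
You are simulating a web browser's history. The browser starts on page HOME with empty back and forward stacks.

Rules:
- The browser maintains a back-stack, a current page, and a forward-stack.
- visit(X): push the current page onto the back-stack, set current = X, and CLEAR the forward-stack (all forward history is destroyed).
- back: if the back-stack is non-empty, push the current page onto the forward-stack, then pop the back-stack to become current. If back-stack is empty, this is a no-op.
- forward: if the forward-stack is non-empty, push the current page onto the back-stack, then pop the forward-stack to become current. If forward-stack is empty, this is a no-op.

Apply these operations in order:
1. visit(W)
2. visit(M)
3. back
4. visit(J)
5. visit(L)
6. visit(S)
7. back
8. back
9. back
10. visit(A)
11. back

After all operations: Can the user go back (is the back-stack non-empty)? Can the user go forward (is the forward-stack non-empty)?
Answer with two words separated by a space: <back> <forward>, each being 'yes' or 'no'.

Answer: yes yes

Derivation:
After 1 (visit(W)): cur=W back=1 fwd=0
After 2 (visit(M)): cur=M back=2 fwd=0
After 3 (back): cur=W back=1 fwd=1
After 4 (visit(J)): cur=J back=2 fwd=0
After 5 (visit(L)): cur=L back=3 fwd=0
After 6 (visit(S)): cur=S back=4 fwd=0
After 7 (back): cur=L back=3 fwd=1
After 8 (back): cur=J back=2 fwd=2
After 9 (back): cur=W back=1 fwd=3
After 10 (visit(A)): cur=A back=2 fwd=0
After 11 (back): cur=W back=1 fwd=1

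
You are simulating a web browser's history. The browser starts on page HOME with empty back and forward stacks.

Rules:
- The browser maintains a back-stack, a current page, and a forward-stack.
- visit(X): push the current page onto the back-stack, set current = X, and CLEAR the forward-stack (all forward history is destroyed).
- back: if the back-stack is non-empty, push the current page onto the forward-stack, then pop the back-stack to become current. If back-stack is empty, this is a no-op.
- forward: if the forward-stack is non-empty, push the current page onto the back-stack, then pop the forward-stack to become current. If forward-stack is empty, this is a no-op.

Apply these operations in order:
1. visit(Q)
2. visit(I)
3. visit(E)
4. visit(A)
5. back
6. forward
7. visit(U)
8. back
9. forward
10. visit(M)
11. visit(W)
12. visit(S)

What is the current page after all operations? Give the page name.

Answer: S

Derivation:
After 1 (visit(Q)): cur=Q back=1 fwd=0
After 2 (visit(I)): cur=I back=2 fwd=0
After 3 (visit(E)): cur=E back=3 fwd=0
After 4 (visit(A)): cur=A back=4 fwd=0
After 5 (back): cur=E back=3 fwd=1
After 6 (forward): cur=A back=4 fwd=0
After 7 (visit(U)): cur=U back=5 fwd=0
After 8 (back): cur=A back=4 fwd=1
After 9 (forward): cur=U back=5 fwd=0
After 10 (visit(M)): cur=M back=6 fwd=0
After 11 (visit(W)): cur=W back=7 fwd=0
After 12 (visit(S)): cur=S back=8 fwd=0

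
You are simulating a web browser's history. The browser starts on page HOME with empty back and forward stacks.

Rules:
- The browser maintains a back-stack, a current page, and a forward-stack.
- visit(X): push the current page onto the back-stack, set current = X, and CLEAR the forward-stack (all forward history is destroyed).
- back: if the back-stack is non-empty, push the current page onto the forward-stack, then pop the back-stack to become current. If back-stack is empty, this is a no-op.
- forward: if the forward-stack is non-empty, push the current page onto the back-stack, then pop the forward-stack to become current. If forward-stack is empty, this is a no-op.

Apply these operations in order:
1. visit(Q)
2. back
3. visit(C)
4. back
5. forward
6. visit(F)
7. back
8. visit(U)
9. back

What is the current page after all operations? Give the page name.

Answer: C

Derivation:
After 1 (visit(Q)): cur=Q back=1 fwd=0
After 2 (back): cur=HOME back=0 fwd=1
After 3 (visit(C)): cur=C back=1 fwd=0
After 4 (back): cur=HOME back=0 fwd=1
After 5 (forward): cur=C back=1 fwd=0
After 6 (visit(F)): cur=F back=2 fwd=0
After 7 (back): cur=C back=1 fwd=1
After 8 (visit(U)): cur=U back=2 fwd=0
After 9 (back): cur=C back=1 fwd=1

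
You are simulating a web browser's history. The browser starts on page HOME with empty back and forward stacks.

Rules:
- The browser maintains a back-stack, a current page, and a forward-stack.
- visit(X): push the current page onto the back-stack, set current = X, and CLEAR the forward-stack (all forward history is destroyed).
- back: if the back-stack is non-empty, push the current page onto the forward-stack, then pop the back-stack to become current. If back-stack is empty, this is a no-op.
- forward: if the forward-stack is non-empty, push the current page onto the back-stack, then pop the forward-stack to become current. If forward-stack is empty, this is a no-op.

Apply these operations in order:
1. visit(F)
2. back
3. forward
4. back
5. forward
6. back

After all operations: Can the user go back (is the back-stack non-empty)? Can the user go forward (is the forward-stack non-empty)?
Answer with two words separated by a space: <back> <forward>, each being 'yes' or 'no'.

After 1 (visit(F)): cur=F back=1 fwd=0
After 2 (back): cur=HOME back=0 fwd=1
After 3 (forward): cur=F back=1 fwd=0
After 4 (back): cur=HOME back=0 fwd=1
After 5 (forward): cur=F back=1 fwd=0
After 6 (back): cur=HOME back=0 fwd=1

Answer: no yes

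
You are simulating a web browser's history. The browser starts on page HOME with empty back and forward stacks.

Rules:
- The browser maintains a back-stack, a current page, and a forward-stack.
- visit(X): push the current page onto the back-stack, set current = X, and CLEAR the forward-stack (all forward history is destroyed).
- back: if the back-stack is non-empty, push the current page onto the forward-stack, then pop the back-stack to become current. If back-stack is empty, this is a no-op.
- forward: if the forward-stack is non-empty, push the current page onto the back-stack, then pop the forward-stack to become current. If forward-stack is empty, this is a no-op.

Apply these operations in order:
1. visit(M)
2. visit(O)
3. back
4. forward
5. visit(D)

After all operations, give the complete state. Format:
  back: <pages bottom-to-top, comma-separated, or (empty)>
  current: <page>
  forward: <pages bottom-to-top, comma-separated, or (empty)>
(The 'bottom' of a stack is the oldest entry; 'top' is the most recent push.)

Answer: back: HOME,M,O
current: D
forward: (empty)

Derivation:
After 1 (visit(M)): cur=M back=1 fwd=0
After 2 (visit(O)): cur=O back=2 fwd=0
After 3 (back): cur=M back=1 fwd=1
After 4 (forward): cur=O back=2 fwd=0
After 5 (visit(D)): cur=D back=3 fwd=0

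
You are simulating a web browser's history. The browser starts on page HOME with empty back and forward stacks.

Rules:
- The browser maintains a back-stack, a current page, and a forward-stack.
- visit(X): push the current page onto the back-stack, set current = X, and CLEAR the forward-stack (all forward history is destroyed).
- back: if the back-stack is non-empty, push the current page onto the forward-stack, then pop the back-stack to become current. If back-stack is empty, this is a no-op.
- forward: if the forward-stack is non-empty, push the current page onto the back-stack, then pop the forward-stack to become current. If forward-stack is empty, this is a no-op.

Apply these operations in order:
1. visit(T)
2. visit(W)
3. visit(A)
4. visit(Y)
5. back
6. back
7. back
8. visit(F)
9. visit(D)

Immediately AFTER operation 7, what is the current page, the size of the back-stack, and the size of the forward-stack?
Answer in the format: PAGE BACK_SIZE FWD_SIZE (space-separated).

After 1 (visit(T)): cur=T back=1 fwd=0
After 2 (visit(W)): cur=W back=2 fwd=0
After 3 (visit(A)): cur=A back=3 fwd=0
After 4 (visit(Y)): cur=Y back=4 fwd=0
After 5 (back): cur=A back=3 fwd=1
After 6 (back): cur=W back=2 fwd=2
After 7 (back): cur=T back=1 fwd=3

T 1 3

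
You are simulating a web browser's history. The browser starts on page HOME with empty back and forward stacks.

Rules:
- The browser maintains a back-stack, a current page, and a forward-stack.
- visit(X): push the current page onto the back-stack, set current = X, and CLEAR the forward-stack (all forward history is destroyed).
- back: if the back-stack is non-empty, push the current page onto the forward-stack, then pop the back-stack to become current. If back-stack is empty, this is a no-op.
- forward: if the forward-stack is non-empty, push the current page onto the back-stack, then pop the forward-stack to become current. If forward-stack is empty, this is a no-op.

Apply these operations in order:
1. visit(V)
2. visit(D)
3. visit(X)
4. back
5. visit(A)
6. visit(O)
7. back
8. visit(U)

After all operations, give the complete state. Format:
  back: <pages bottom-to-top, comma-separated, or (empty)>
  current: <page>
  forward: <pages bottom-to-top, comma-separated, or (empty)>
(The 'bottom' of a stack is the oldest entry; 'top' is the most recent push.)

After 1 (visit(V)): cur=V back=1 fwd=0
After 2 (visit(D)): cur=D back=2 fwd=0
After 3 (visit(X)): cur=X back=3 fwd=0
After 4 (back): cur=D back=2 fwd=1
After 5 (visit(A)): cur=A back=3 fwd=0
After 6 (visit(O)): cur=O back=4 fwd=0
After 7 (back): cur=A back=3 fwd=1
After 8 (visit(U)): cur=U back=4 fwd=0

Answer: back: HOME,V,D,A
current: U
forward: (empty)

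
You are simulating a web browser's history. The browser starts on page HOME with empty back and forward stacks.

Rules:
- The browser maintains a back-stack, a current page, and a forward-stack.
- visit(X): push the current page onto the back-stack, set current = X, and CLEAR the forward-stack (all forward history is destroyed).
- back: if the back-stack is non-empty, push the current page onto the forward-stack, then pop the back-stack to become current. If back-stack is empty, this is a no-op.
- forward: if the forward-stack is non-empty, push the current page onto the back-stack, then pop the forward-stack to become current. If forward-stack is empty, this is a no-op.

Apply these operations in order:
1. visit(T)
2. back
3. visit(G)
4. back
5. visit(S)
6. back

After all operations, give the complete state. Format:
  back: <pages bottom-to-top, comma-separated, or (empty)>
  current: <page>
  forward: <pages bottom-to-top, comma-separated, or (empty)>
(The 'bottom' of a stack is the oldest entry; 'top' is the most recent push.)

Answer: back: (empty)
current: HOME
forward: S

Derivation:
After 1 (visit(T)): cur=T back=1 fwd=0
After 2 (back): cur=HOME back=0 fwd=1
After 3 (visit(G)): cur=G back=1 fwd=0
After 4 (back): cur=HOME back=0 fwd=1
After 5 (visit(S)): cur=S back=1 fwd=0
After 6 (back): cur=HOME back=0 fwd=1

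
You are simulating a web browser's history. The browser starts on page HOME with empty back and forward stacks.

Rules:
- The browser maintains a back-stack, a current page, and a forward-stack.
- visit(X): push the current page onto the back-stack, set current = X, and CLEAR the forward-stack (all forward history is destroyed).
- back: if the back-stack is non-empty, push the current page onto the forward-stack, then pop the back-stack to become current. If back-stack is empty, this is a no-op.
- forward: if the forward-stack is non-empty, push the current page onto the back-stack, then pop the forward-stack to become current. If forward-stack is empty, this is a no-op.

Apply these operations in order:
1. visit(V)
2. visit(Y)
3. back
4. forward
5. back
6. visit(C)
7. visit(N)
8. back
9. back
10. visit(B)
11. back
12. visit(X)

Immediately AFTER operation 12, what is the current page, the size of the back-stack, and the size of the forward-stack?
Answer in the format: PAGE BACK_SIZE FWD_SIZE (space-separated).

After 1 (visit(V)): cur=V back=1 fwd=0
After 2 (visit(Y)): cur=Y back=2 fwd=0
After 3 (back): cur=V back=1 fwd=1
After 4 (forward): cur=Y back=2 fwd=0
After 5 (back): cur=V back=1 fwd=1
After 6 (visit(C)): cur=C back=2 fwd=0
After 7 (visit(N)): cur=N back=3 fwd=0
After 8 (back): cur=C back=2 fwd=1
After 9 (back): cur=V back=1 fwd=2
After 10 (visit(B)): cur=B back=2 fwd=0
After 11 (back): cur=V back=1 fwd=1
After 12 (visit(X)): cur=X back=2 fwd=0

X 2 0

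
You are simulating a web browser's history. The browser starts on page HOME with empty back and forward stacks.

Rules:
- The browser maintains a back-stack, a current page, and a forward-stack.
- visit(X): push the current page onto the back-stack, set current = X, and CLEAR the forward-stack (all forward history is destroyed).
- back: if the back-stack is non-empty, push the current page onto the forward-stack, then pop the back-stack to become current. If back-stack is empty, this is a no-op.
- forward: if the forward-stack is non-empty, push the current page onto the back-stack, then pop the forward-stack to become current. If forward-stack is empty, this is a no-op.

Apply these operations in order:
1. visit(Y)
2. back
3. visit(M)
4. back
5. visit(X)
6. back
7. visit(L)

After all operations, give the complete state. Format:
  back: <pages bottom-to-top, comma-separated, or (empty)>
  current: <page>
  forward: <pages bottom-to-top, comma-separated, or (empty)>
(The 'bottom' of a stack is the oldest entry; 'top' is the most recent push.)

Answer: back: HOME
current: L
forward: (empty)

Derivation:
After 1 (visit(Y)): cur=Y back=1 fwd=0
After 2 (back): cur=HOME back=0 fwd=1
After 3 (visit(M)): cur=M back=1 fwd=0
After 4 (back): cur=HOME back=0 fwd=1
After 5 (visit(X)): cur=X back=1 fwd=0
After 6 (back): cur=HOME back=0 fwd=1
After 7 (visit(L)): cur=L back=1 fwd=0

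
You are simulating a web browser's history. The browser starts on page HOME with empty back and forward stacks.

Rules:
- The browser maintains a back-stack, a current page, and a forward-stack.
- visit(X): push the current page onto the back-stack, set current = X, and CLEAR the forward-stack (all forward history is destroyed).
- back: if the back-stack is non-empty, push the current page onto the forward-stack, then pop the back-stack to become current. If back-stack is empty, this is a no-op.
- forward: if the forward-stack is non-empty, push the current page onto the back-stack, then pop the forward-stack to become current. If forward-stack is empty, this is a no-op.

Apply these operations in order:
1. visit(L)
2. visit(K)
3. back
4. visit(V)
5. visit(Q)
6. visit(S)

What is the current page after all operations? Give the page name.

Answer: S

Derivation:
After 1 (visit(L)): cur=L back=1 fwd=0
After 2 (visit(K)): cur=K back=2 fwd=0
After 3 (back): cur=L back=1 fwd=1
After 4 (visit(V)): cur=V back=2 fwd=0
After 5 (visit(Q)): cur=Q back=3 fwd=0
After 6 (visit(S)): cur=S back=4 fwd=0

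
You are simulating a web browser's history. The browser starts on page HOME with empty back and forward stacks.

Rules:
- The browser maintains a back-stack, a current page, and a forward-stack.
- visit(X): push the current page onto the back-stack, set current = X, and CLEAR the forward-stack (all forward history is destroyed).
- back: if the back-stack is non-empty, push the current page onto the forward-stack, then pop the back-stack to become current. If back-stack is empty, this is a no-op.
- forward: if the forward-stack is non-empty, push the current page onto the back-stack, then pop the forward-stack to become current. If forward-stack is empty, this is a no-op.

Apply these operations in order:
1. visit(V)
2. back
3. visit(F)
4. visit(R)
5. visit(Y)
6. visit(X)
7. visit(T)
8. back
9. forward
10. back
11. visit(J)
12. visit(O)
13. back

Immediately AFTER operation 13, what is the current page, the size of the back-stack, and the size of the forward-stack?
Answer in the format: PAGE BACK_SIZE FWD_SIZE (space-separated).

After 1 (visit(V)): cur=V back=1 fwd=0
After 2 (back): cur=HOME back=0 fwd=1
After 3 (visit(F)): cur=F back=1 fwd=0
After 4 (visit(R)): cur=R back=2 fwd=0
After 5 (visit(Y)): cur=Y back=3 fwd=0
After 6 (visit(X)): cur=X back=4 fwd=0
After 7 (visit(T)): cur=T back=5 fwd=0
After 8 (back): cur=X back=4 fwd=1
After 9 (forward): cur=T back=5 fwd=0
After 10 (back): cur=X back=4 fwd=1
After 11 (visit(J)): cur=J back=5 fwd=0
After 12 (visit(O)): cur=O back=6 fwd=0
After 13 (back): cur=J back=5 fwd=1

J 5 1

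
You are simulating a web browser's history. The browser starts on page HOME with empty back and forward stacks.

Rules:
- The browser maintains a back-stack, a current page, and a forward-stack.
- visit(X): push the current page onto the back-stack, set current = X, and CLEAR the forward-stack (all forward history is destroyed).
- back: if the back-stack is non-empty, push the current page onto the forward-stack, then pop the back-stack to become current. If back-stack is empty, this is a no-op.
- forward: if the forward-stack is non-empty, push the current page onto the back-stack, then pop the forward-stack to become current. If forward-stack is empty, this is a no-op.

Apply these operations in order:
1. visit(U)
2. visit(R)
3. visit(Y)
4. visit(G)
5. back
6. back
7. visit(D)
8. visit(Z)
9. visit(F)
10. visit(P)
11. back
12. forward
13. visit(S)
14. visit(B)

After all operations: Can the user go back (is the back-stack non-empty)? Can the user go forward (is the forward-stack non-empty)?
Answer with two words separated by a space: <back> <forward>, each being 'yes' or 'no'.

After 1 (visit(U)): cur=U back=1 fwd=0
After 2 (visit(R)): cur=R back=2 fwd=0
After 3 (visit(Y)): cur=Y back=3 fwd=0
After 4 (visit(G)): cur=G back=4 fwd=0
After 5 (back): cur=Y back=3 fwd=1
After 6 (back): cur=R back=2 fwd=2
After 7 (visit(D)): cur=D back=3 fwd=0
After 8 (visit(Z)): cur=Z back=4 fwd=0
After 9 (visit(F)): cur=F back=5 fwd=0
After 10 (visit(P)): cur=P back=6 fwd=0
After 11 (back): cur=F back=5 fwd=1
After 12 (forward): cur=P back=6 fwd=0
After 13 (visit(S)): cur=S back=7 fwd=0
After 14 (visit(B)): cur=B back=8 fwd=0

Answer: yes no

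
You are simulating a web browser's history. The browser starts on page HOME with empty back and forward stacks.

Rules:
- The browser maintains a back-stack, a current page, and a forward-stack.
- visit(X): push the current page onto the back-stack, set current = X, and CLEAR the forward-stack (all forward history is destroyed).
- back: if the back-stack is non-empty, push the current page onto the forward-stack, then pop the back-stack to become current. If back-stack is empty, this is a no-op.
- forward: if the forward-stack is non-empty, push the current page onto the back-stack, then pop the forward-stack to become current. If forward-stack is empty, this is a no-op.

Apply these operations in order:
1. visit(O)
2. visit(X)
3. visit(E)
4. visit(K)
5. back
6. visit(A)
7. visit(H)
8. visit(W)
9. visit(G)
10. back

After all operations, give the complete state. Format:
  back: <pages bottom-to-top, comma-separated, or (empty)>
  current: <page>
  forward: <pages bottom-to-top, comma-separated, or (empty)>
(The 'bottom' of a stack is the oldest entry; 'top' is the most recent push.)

Answer: back: HOME,O,X,E,A,H
current: W
forward: G

Derivation:
After 1 (visit(O)): cur=O back=1 fwd=0
After 2 (visit(X)): cur=X back=2 fwd=0
After 3 (visit(E)): cur=E back=3 fwd=0
After 4 (visit(K)): cur=K back=4 fwd=0
After 5 (back): cur=E back=3 fwd=1
After 6 (visit(A)): cur=A back=4 fwd=0
After 7 (visit(H)): cur=H back=5 fwd=0
After 8 (visit(W)): cur=W back=6 fwd=0
After 9 (visit(G)): cur=G back=7 fwd=0
After 10 (back): cur=W back=6 fwd=1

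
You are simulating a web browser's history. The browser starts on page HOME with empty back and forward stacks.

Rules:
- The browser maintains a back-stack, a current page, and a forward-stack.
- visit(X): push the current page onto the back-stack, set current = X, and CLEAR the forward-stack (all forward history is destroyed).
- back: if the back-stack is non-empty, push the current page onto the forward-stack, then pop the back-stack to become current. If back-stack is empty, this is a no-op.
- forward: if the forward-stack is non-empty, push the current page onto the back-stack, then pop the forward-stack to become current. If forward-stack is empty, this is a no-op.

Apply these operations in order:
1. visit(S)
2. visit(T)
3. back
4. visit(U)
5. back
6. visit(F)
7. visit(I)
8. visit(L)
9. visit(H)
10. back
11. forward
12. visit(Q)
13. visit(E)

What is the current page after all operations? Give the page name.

Answer: E

Derivation:
After 1 (visit(S)): cur=S back=1 fwd=0
After 2 (visit(T)): cur=T back=2 fwd=0
After 3 (back): cur=S back=1 fwd=1
After 4 (visit(U)): cur=U back=2 fwd=0
After 5 (back): cur=S back=1 fwd=1
After 6 (visit(F)): cur=F back=2 fwd=0
After 7 (visit(I)): cur=I back=3 fwd=0
After 8 (visit(L)): cur=L back=4 fwd=0
After 9 (visit(H)): cur=H back=5 fwd=0
After 10 (back): cur=L back=4 fwd=1
After 11 (forward): cur=H back=5 fwd=0
After 12 (visit(Q)): cur=Q back=6 fwd=0
After 13 (visit(E)): cur=E back=7 fwd=0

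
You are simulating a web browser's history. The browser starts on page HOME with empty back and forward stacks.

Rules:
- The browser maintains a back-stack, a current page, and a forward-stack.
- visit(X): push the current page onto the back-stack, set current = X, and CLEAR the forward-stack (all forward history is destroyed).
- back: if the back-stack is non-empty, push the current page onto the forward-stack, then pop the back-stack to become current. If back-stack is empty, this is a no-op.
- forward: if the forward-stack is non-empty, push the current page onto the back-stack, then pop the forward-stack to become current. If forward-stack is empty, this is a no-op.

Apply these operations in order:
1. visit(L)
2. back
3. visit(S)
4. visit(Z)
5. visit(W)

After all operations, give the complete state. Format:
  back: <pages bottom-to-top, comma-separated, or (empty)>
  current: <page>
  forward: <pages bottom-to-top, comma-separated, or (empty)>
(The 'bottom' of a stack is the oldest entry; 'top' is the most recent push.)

After 1 (visit(L)): cur=L back=1 fwd=0
After 2 (back): cur=HOME back=0 fwd=1
After 3 (visit(S)): cur=S back=1 fwd=0
After 4 (visit(Z)): cur=Z back=2 fwd=0
After 5 (visit(W)): cur=W back=3 fwd=0

Answer: back: HOME,S,Z
current: W
forward: (empty)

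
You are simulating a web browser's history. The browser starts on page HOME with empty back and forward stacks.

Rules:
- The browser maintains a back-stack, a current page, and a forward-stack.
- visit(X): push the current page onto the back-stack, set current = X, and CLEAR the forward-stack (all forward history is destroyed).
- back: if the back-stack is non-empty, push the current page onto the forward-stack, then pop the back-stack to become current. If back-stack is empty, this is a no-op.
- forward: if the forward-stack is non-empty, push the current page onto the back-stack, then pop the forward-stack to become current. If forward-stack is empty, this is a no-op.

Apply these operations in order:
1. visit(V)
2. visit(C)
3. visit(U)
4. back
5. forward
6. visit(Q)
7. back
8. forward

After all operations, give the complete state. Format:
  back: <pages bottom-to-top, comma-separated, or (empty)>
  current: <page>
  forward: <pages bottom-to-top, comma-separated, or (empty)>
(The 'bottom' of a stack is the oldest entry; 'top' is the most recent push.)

Answer: back: HOME,V,C,U
current: Q
forward: (empty)

Derivation:
After 1 (visit(V)): cur=V back=1 fwd=0
After 2 (visit(C)): cur=C back=2 fwd=0
After 3 (visit(U)): cur=U back=3 fwd=0
After 4 (back): cur=C back=2 fwd=1
After 5 (forward): cur=U back=3 fwd=0
After 6 (visit(Q)): cur=Q back=4 fwd=0
After 7 (back): cur=U back=3 fwd=1
After 8 (forward): cur=Q back=4 fwd=0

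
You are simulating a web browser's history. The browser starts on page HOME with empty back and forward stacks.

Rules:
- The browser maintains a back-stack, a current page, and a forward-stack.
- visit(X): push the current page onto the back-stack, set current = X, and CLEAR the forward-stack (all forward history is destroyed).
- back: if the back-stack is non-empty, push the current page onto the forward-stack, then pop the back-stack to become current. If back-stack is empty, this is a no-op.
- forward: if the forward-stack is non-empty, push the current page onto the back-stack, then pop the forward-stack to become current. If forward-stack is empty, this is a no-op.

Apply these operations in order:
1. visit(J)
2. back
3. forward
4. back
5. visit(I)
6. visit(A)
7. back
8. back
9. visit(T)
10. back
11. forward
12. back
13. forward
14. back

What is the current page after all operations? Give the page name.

Answer: HOME

Derivation:
After 1 (visit(J)): cur=J back=1 fwd=0
After 2 (back): cur=HOME back=0 fwd=1
After 3 (forward): cur=J back=1 fwd=0
After 4 (back): cur=HOME back=0 fwd=1
After 5 (visit(I)): cur=I back=1 fwd=0
After 6 (visit(A)): cur=A back=2 fwd=0
After 7 (back): cur=I back=1 fwd=1
After 8 (back): cur=HOME back=0 fwd=2
After 9 (visit(T)): cur=T back=1 fwd=0
After 10 (back): cur=HOME back=0 fwd=1
After 11 (forward): cur=T back=1 fwd=0
After 12 (back): cur=HOME back=0 fwd=1
After 13 (forward): cur=T back=1 fwd=0
After 14 (back): cur=HOME back=0 fwd=1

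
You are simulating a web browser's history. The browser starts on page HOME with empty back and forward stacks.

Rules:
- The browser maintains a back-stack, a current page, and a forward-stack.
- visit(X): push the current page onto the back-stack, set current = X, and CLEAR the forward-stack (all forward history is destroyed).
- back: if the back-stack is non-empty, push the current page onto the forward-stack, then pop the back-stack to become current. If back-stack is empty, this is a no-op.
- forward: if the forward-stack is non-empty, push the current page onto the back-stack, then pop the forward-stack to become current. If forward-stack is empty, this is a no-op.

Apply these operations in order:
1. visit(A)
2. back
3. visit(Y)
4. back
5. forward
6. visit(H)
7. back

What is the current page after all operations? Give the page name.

Answer: Y

Derivation:
After 1 (visit(A)): cur=A back=1 fwd=0
After 2 (back): cur=HOME back=0 fwd=1
After 3 (visit(Y)): cur=Y back=1 fwd=0
After 4 (back): cur=HOME back=0 fwd=1
After 5 (forward): cur=Y back=1 fwd=0
After 6 (visit(H)): cur=H back=2 fwd=0
After 7 (back): cur=Y back=1 fwd=1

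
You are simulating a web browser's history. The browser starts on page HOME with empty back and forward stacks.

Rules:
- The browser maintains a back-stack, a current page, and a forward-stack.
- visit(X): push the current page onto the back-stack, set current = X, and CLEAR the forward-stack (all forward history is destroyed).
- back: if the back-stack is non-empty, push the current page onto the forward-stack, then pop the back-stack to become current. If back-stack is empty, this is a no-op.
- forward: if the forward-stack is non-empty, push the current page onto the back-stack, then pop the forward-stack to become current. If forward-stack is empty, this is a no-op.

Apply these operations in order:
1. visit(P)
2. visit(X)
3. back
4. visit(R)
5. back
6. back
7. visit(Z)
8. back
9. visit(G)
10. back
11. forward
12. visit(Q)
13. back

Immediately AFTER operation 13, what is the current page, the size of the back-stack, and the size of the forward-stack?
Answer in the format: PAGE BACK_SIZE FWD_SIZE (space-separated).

After 1 (visit(P)): cur=P back=1 fwd=0
After 2 (visit(X)): cur=X back=2 fwd=0
After 3 (back): cur=P back=1 fwd=1
After 4 (visit(R)): cur=R back=2 fwd=0
After 5 (back): cur=P back=1 fwd=1
After 6 (back): cur=HOME back=0 fwd=2
After 7 (visit(Z)): cur=Z back=1 fwd=0
After 8 (back): cur=HOME back=0 fwd=1
After 9 (visit(G)): cur=G back=1 fwd=0
After 10 (back): cur=HOME back=0 fwd=1
After 11 (forward): cur=G back=1 fwd=0
After 12 (visit(Q)): cur=Q back=2 fwd=0
After 13 (back): cur=G back=1 fwd=1

G 1 1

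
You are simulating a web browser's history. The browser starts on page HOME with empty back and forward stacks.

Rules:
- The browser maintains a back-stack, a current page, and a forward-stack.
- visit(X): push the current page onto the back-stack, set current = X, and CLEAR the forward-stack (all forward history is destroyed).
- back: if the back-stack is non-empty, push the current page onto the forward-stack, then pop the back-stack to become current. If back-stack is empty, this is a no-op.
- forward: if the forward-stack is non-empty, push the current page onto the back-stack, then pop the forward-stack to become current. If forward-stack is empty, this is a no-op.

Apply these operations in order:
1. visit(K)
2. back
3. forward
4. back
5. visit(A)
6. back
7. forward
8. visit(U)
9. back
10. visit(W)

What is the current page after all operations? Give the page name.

After 1 (visit(K)): cur=K back=1 fwd=0
After 2 (back): cur=HOME back=0 fwd=1
After 3 (forward): cur=K back=1 fwd=0
After 4 (back): cur=HOME back=0 fwd=1
After 5 (visit(A)): cur=A back=1 fwd=0
After 6 (back): cur=HOME back=0 fwd=1
After 7 (forward): cur=A back=1 fwd=0
After 8 (visit(U)): cur=U back=2 fwd=0
After 9 (back): cur=A back=1 fwd=1
After 10 (visit(W)): cur=W back=2 fwd=0

Answer: W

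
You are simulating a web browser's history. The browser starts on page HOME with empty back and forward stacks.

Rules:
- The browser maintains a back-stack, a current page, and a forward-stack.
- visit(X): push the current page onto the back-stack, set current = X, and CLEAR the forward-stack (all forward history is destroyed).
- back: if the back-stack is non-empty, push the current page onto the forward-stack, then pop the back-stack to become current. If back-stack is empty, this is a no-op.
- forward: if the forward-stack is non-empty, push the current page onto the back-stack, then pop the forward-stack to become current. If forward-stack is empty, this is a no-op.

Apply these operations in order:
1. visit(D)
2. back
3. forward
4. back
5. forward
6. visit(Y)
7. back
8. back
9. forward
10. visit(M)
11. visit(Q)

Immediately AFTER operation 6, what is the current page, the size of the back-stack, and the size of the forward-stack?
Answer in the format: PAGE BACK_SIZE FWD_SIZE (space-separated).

After 1 (visit(D)): cur=D back=1 fwd=0
After 2 (back): cur=HOME back=0 fwd=1
After 3 (forward): cur=D back=1 fwd=0
After 4 (back): cur=HOME back=0 fwd=1
After 5 (forward): cur=D back=1 fwd=0
After 6 (visit(Y)): cur=Y back=2 fwd=0

Y 2 0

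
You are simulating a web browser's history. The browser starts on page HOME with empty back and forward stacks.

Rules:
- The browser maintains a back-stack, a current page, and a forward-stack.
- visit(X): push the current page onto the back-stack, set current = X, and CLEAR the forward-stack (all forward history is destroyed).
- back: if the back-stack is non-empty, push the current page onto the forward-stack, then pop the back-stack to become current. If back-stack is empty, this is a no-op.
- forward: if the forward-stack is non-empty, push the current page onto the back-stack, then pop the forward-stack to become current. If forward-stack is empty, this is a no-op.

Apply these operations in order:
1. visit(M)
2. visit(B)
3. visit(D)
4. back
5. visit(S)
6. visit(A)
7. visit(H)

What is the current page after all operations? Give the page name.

Answer: H

Derivation:
After 1 (visit(M)): cur=M back=1 fwd=0
After 2 (visit(B)): cur=B back=2 fwd=0
After 3 (visit(D)): cur=D back=3 fwd=0
After 4 (back): cur=B back=2 fwd=1
After 5 (visit(S)): cur=S back=3 fwd=0
After 6 (visit(A)): cur=A back=4 fwd=0
After 7 (visit(H)): cur=H back=5 fwd=0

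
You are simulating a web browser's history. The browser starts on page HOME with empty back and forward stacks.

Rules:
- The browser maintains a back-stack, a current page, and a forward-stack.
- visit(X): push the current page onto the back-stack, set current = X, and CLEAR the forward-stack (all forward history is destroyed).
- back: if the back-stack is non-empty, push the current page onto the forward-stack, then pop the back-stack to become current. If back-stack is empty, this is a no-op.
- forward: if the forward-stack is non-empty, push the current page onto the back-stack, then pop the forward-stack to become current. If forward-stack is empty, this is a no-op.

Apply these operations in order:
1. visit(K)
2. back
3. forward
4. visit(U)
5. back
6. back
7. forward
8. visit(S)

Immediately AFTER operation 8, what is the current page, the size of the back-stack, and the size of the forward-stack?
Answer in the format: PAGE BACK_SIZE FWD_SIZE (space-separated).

After 1 (visit(K)): cur=K back=1 fwd=0
After 2 (back): cur=HOME back=0 fwd=1
After 3 (forward): cur=K back=1 fwd=0
After 4 (visit(U)): cur=U back=2 fwd=0
After 5 (back): cur=K back=1 fwd=1
After 6 (back): cur=HOME back=0 fwd=2
After 7 (forward): cur=K back=1 fwd=1
After 8 (visit(S)): cur=S back=2 fwd=0

S 2 0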